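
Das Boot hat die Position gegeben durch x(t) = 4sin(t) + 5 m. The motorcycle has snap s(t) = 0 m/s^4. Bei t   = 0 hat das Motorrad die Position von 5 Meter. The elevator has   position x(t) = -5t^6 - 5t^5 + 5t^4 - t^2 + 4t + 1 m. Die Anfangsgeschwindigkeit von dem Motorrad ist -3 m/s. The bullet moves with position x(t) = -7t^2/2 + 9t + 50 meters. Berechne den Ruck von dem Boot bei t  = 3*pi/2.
Um dies zu lösen, müssen wir 3 Ableitungen unserer Gleichung für die Position x(t) = 4·sin(t) + 5 nehmen. Mit d/dt von x(t) finden wir v(t) = 4·cos(t). Die Ableitung von der Geschwindigkeit ergibt die Beschleunigung: a(t) = -4·sin(t). Die Ableitung von der Beschleunigung ergibt den Ruck: j(t) = -4·cos(t). Mit j(t) = -4·cos(t) und Einsetzen von t = 3*pi/2, finden wir j = 0.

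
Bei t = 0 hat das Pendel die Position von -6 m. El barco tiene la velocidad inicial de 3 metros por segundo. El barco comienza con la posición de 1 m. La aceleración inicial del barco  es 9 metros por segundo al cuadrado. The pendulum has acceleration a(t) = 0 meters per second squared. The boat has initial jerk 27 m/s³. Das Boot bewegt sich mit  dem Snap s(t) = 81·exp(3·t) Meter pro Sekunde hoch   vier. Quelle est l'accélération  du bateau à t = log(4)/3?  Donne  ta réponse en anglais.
Starting from snap s(t) = 81·exp(3·t), we take 2 antiderivatives. Finding the antiderivative of s(t) and using j(0) = 27: j(t) = 27·exp(3·t). Taking ∫j(t)dt and applying a(0) = 9, we find a(t) = 9·exp(3·t). We have acceleration a(t) = 9·exp(3·t). Substituting t = log(4)/3: a(log(4)/3) = 36.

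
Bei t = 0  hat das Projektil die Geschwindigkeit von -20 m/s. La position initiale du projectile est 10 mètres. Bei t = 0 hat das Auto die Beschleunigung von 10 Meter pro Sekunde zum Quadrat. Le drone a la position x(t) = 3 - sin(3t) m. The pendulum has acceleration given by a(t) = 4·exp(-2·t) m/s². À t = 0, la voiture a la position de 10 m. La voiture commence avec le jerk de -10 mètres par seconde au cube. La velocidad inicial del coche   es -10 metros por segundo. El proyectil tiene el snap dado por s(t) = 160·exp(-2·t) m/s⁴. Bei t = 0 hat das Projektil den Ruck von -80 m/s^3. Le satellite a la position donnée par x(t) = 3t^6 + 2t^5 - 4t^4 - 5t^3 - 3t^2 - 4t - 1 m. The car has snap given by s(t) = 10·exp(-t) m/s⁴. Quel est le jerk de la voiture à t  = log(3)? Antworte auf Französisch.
En partant du snap s(t) = 10·exp(-t), nous prenons 1 primitive. La primitive du snap est le jerk. En utilisant j(0) = -10, nous obtenons j(t) = -10·exp(-t). Nous avons le jerk j(t) = -10·exp(-t). En substituant t = log(3): j(log(3)) = -10/3.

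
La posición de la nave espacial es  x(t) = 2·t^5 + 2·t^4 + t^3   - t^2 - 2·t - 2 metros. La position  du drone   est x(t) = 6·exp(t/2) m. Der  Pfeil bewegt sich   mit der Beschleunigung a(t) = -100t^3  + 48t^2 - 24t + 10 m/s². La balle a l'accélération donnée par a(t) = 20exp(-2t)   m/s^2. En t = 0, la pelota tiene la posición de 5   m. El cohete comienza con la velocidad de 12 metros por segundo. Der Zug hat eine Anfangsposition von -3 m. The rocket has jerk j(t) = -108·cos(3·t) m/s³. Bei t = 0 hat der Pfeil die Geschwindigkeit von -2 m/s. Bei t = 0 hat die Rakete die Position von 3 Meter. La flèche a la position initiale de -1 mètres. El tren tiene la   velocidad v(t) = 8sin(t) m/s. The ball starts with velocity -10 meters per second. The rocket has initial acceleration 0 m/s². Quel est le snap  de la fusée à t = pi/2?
Nous devons dériver notre équation du jerk j(t) = -108·cos(3·t) 1 fois. En prenant d/dt de j(t), nous trouvons s(t) = 324·sin(3·t). Nous avons le snap s(t) = 324·sin(3·t). En substituant t = pi/2: s(pi/2) = -324.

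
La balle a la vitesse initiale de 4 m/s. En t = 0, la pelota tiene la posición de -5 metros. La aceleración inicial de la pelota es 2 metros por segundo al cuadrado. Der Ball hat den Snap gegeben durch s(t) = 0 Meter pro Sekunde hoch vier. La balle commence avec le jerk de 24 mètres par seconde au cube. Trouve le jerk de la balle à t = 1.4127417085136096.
Nous devons trouver l'intégrale de notre équation du snap s(t) = 0 1 fois. L'intégrale du snap est le jerk. En utilisant j(0) = 24, nous obtenons j(t) = 24. En utilisant j(t) = 24 et en substituant t = 1.4127417085136096, nous trouvons j = 24.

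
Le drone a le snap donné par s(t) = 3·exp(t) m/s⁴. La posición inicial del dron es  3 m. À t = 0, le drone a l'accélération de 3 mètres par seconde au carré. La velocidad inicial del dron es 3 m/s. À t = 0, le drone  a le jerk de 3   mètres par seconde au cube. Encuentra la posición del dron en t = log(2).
Necesitamos integrar nuestra ecuación del snap s(t) = 3·exp(t) 4 veces. Tomando ∫s(t)dt y aplicando j(0) = 3, encontramos j(t) = 3·exp(t). Integrando la sacudida y usando la condición inicial a(0) = 3, obtenemos a(t) = 3·exp(t). Integrando la aceleración y usando la condición inicial v(0) = 3, obtenemos v(t) = 3·exp(t). La integral de la velocidad, con x(0) = 3, da la posición: x(t) = 3·exp(t). Tenemos la posición x(t) = 3·exp(t). Sustituyendo t = log(2): x(log(2)) = 6.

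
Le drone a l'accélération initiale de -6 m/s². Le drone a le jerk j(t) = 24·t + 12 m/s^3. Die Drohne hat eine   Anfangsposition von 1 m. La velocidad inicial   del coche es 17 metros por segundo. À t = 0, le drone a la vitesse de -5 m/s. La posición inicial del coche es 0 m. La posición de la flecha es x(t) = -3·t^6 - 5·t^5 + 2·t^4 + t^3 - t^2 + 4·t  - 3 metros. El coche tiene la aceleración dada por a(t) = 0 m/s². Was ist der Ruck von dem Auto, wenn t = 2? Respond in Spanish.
Partiendo de la aceleración a(t) = 0, tomamos 1 derivada. La derivada de la aceleración da la sacudida: j(t) = 0. De la ecuación de la sacudida j(t) = 0, sustituimos t = 2 para obtener j = 0.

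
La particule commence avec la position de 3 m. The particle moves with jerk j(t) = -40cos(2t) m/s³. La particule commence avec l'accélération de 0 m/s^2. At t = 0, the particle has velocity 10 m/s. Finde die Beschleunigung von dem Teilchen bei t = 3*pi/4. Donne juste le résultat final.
Die Antwort ist 20.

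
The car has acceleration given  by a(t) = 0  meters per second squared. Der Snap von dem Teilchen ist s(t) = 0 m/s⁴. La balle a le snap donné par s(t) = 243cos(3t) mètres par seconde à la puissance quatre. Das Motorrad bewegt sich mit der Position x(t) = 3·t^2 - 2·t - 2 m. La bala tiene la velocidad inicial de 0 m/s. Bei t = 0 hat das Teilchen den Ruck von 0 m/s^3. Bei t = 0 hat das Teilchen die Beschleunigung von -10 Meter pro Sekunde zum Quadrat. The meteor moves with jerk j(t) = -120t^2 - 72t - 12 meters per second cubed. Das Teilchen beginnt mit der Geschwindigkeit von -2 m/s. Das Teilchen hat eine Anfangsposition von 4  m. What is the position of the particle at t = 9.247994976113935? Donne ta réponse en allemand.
Wir müssen unsere Gleichung für den Snap s(t) = 0 4-mal integrieren. Das Integral von dem Snap, mit j(0) = 0, ergibt den Ruck: j(t) = 0. Die Stammfunktion von dem Ruck, mit a(0) = -10, ergibt die Beschleunigung: a(t) = -10. Durch Integration von der Beschleunigung und Verwendung der Anfangsbedingung v(0) = -2, erhalten wir v(t) = -10·t - 2. Durch Integration von der Geschwindigkeit und Verwendung der Anfangsbedingung x(0) = 4, erhalten wir x(t) = -5·t^2 - 2·t + 4. Aus der Gleichung für die Position x(t) = -5·t^2 - 2·t + 4, setzen wir t = 9.247994976113935 ein und erhalten x = -442.123045343371.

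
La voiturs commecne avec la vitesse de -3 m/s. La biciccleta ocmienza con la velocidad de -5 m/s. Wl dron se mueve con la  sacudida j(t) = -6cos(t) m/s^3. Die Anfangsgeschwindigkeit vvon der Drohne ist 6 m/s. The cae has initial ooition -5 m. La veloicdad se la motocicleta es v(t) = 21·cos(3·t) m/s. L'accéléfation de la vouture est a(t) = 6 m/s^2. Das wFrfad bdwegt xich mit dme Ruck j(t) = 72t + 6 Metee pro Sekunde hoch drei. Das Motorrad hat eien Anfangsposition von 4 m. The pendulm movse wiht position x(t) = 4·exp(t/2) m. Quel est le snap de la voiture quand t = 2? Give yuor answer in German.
Wir müssen unsere Gleichung für die Beschleunigung a(t) = 6 2-mal ableiten. Durch Ableiten von der Beschleunigung erhalten wir den Ruck: j(t) = 0. Durch Ableiten von dem Ruck erhalten wir den Snap: s(t) = 0. Aus der Gleichung für den Snap s(t) = 0, setzen wir t = 2 ein und erhalten s = 0.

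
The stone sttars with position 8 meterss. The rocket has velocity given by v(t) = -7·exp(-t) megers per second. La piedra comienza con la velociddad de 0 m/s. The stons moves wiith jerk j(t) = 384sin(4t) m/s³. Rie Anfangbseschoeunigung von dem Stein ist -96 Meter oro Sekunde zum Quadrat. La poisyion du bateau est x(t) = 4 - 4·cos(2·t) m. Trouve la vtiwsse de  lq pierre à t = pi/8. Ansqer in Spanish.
Necesitamos integrar nuestra ecuación de la sacudida j(t) = 384·sin(4·t) 2 veces. Integrando la sacudida y usando la condición inicial a(0) = -96, obtenemos a(t) = -96·cos(4·t). La antiderivada de la aceleración, con v(0) = 0, da la velocidad: v(t) = -24·sin(4·t). De la ecuación de la velocidad v(t) = -24·sin(4·t), sustituimos t = pi/8 para obtener v = -24.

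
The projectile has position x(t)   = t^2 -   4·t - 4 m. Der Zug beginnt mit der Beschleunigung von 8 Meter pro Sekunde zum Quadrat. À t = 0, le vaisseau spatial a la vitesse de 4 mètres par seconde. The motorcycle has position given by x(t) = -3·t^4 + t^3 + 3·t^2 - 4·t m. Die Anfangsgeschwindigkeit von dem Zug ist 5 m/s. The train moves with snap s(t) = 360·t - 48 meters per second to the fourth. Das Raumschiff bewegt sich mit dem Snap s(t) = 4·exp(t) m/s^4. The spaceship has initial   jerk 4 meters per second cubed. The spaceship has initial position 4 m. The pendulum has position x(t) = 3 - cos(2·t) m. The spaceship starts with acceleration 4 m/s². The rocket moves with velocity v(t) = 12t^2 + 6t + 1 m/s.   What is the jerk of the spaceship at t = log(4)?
To find the answer, we compute 1 antiderivative of s(t) = 4·exp(t). The integral of snap is jerk. Using j(0) = 4, we get j(t) = 4·exp(t). Using j(t) = 4·exp(t) and substituting t = log(4), we find j = 16.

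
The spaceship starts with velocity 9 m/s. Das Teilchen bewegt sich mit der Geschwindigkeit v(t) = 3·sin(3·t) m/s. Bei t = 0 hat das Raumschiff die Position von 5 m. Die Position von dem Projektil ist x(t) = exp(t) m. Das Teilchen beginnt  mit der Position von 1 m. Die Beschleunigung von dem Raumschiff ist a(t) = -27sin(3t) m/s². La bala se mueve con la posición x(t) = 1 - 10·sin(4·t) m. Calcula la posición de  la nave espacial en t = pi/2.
Partiendo de la aceleración a(t) = -27·sin(3·t), tomamos 2 antiderivadas. La antiderivada de la aceleración, con v(0) = 9, da la velocidad: v(t) = 9·cos(3·t). Tomando ∫v(t)dt y aplicando x(0) = 5, encontramos x(t) = 3·sin(3·t) + 5. De la ecuación de la posición x(t) = 3·sin(3·t) + 5, sustituimos t = pi/2 para obtener x = 2.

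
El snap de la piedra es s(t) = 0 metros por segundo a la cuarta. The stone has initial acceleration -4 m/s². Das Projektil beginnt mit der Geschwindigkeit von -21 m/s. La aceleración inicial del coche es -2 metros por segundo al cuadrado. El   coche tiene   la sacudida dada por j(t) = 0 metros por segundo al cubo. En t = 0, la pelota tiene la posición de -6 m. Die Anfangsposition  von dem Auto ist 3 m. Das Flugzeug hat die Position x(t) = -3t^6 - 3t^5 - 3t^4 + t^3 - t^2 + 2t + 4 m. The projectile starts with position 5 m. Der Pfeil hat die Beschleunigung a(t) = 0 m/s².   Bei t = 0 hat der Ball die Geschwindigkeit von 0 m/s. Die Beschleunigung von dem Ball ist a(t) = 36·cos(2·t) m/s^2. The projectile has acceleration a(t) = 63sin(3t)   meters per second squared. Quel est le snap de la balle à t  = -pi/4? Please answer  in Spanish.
Debemos derivar nuestra ecuación de la aceleración a(t) = 36·cos(2·t) 2 veces. Tomando d/dt de a(t), encontramos j(t) = -72·sin(2·t). Tomando d/dt de j(t), encontramos s(t) = -144·cos(2·t). Usando s(t) = -144·cos(2·t) y sustituyendo t = -pi/4, encontramos s = 0.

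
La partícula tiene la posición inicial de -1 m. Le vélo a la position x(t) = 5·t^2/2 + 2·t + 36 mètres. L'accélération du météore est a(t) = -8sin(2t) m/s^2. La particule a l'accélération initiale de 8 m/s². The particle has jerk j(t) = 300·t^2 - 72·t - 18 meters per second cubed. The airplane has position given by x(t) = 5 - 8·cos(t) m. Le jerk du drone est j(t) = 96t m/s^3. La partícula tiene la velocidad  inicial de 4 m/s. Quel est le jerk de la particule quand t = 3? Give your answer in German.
Mit j(t) = 300·t^2 - 72·t - 18 und Einsetzen von t = 3, finden wir j = 2466.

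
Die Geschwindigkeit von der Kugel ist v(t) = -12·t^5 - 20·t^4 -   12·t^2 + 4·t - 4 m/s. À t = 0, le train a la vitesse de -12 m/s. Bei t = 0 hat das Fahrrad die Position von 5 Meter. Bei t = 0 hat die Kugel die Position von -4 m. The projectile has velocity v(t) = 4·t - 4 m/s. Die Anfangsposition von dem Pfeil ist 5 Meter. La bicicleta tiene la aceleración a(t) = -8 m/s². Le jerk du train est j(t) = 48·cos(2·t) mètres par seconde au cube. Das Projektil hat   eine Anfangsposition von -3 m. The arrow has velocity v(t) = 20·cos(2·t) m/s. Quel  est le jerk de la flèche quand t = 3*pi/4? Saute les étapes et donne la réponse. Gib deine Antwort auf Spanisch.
La sacudida en t = 3*pi/4 es j = 0.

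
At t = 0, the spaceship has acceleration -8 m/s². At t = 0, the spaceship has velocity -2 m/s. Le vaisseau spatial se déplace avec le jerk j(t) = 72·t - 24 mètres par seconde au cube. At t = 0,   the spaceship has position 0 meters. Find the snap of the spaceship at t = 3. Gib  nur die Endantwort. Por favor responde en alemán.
Der Snap bei t = 3 ist s = 72.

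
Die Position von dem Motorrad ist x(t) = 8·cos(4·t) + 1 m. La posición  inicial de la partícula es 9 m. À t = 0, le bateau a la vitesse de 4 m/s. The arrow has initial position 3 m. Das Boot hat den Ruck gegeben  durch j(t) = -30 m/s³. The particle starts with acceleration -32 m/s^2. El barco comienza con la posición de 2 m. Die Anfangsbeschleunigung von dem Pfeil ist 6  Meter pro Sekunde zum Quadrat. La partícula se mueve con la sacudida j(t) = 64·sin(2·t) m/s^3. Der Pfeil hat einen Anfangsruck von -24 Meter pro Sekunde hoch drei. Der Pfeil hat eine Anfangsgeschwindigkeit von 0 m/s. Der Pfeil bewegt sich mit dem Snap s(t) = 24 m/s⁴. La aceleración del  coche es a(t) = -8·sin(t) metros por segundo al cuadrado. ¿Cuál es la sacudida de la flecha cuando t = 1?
Necesitamos integrar nuestra ecuación del snap s(t) = 24 1 vez. Tomando ∫s(t)dt y aplicando j(0) = -24, encontramos j(t) = 24·t - 24. Tenemos la sacudida j(t) = 24·t - 24. Sustituyendo t = 1: j(1) = 0.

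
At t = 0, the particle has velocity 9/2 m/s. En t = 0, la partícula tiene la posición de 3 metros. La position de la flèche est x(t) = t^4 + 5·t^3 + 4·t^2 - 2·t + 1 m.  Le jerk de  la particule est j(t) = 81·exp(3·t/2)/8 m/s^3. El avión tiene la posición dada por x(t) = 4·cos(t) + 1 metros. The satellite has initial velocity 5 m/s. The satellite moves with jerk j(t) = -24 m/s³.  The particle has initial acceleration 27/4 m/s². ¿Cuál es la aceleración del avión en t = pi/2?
Para resolver esto, necesitamos tomar 2 derivadas de nuestra ecuación de la posición x(t) = 4·cos(t) + 1. La derivada de la posición da la velocidad: v(t) = -4·sin(t). La derivada de la velocidad da la aceleración: a(t) = -4·cos(t). Tenemos la aceleración a(t) = -4·cos(t). Sustituyendo t = pi/2: a(pi/2) = 0.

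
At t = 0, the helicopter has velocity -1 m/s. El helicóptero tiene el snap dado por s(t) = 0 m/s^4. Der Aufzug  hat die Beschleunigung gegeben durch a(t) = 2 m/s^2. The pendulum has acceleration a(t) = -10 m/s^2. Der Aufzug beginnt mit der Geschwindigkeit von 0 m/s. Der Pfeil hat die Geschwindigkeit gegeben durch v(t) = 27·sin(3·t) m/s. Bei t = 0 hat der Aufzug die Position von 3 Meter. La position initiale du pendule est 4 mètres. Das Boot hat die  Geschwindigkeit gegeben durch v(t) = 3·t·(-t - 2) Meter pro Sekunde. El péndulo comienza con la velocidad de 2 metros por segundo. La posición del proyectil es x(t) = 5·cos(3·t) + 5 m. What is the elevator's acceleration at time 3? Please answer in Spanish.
De la ecuación de la aceleración a(t) = 2, sustituimos t = 3 para obtener a = 2.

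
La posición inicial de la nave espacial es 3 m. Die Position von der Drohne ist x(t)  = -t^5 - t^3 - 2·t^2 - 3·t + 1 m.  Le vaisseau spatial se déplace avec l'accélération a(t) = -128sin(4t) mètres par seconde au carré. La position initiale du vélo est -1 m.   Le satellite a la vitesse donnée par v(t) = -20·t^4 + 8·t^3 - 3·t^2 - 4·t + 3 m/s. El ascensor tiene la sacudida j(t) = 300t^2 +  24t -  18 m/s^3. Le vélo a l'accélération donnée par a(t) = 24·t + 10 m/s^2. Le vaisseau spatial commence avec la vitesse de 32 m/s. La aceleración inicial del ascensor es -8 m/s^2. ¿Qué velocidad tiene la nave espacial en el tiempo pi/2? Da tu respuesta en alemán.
Um dies zu lösen, müssen wir 1 Stammfunktion unserer Gleichung für die Beschleunigung a(t) = -128·sin(4·t) finden. Die Stammfunktion von der Beschleunigung, mit v(0) = 32, ergibt die Geschwindigkeit: v(t) = 32·cos(4·t). Wir haben die Geschwindigkeit v(t) = 32·cos(4·t). Durch Einsetzen von t = pi/2: v(pi/2) = 32.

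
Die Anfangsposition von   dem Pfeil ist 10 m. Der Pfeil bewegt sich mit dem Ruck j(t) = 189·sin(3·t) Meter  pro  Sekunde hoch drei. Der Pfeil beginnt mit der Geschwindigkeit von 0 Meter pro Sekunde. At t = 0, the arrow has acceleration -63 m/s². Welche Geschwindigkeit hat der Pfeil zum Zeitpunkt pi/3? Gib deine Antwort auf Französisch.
En partant du jerk j(t) = 189·sin(3·t), nous prenons 2 primitives. L'intégrale du jerk, avec a(0) = -63, donne l'accélération: a(t) = -63·cos(3·t). En prenant ∫a(t)dt et en appliquant v(0) = 0, nous trouvons v(t) = -21·sin(3·t). En utilisant v(t) = -21·sin(3·t) et en substituant t = pi/3, nous trouvons v = 0.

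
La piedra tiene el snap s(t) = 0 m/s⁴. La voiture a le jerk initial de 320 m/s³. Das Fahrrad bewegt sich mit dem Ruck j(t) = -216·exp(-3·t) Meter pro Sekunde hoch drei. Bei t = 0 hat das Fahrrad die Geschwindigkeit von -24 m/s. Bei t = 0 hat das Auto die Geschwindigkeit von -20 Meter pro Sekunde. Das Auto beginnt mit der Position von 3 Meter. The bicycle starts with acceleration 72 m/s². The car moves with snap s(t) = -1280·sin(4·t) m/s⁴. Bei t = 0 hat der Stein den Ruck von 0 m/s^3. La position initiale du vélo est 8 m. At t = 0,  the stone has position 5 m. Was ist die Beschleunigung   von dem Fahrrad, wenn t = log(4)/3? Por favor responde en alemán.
Um dies zu lösen, müssen wir 1 Integral unserer Gleichung für den Ruck j(t) = -216·exp(-3·t) finden. Das Integral von dem Ruck ist die Beschleunigung. Mit a(0) = 72 erhalten wir a(t) = 72·exp(-3·t). Aus der Gleichung für die Beschleunigung a(t) = 72·exp(-3·t), setzen wir t = log(4)/3 ein und erhalten a = 18.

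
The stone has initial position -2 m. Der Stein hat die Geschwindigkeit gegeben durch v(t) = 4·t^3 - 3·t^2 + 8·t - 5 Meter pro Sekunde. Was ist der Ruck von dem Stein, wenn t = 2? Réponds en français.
Pour résoudre ceci, nous devons prendre 2 dérivées de notre équation de la vitesse v(t) = 4·t^3 - 3·t^2 + 8·t - 5. En prenant d/dt de v(t), nous trouvons a(t) = 12·t^2 - 6·t + 8. En prenant d/dt de a(t), nous trouvons j(t) = 24·t - 6. En utilisant j(t) = 24·t - 6 et en substituant t = 2, nous trouvons j = 42.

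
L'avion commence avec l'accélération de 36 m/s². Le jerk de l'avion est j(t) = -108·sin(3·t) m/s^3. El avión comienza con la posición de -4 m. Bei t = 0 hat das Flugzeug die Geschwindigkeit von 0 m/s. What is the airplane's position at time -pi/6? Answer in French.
Nous devons intégrer notre équation du jerk j(t) = -108·sin(3·t) 3 fois. L'intégrale du jerk est l'accélération. En utilisant a(0) = 36, nous obtenons a(t) = 36·cos(3·t). La primitive de l'accélération est la vitesse. En utilisant v(0) = 0, nous obtenons v(t) = 12·sin(3·t). En intégrant la vitesse et en utilisant la condition initiale x(0) = -4, nous obtenons x(t) = -4·cos(3·t). En utilisant x(t) = -4·cos(3·t) et en substituant t = -pi/6, nous trouvons x = 0.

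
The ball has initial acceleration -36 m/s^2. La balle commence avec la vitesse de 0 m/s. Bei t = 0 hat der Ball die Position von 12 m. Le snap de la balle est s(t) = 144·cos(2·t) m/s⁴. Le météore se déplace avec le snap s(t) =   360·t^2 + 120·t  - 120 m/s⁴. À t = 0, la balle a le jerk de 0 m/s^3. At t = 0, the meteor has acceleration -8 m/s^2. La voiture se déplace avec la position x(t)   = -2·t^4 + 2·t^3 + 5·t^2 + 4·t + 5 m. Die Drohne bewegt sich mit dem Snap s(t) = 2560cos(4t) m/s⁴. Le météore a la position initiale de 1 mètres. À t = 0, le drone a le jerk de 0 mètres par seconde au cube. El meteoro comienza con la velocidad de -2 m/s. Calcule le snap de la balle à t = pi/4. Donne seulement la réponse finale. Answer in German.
Der Snap bei t = pi/4 ist s = 0.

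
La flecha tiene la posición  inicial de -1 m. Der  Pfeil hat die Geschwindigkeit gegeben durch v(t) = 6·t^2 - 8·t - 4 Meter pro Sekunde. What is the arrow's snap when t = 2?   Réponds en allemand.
Um dies zu lösen, müssen wir 3 Ableitungen unserer Gleichung für die Geschwindigkeit v(t) = 6·t^2 - 8·t - 4 nehmen. Mit d/dt von v(t) finden wir a(t) = 12·t - 8. Mit d/dt von a(t) finden wir j(t) = 12. Durch Ableiten von dem Ruck erhalten wir den Snap: s(t) = 0. Mit s(t) = 0 und Einsetzen von t = 2, finden wir s = 0.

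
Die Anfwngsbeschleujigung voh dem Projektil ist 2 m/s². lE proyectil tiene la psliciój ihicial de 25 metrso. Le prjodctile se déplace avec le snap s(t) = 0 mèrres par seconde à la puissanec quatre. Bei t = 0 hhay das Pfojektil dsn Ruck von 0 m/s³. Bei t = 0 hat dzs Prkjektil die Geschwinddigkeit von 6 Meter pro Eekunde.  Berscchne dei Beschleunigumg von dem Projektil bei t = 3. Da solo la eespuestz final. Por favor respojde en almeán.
Die Beschleunigung bei t = 3 ist a = 2.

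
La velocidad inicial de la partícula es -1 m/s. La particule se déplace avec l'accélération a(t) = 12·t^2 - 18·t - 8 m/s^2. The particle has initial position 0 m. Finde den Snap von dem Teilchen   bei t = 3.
Ausgehend von der Beschleunigung a(t) = 12·t^2 - 18·t - 8, nehmen wir 2 Ableitungen. Die Ableitung von der Beschleunigung ergibt den Ruck: j(t) = 24·t - 18. Die Ableitung von dem Ruck ergibt den Snap: s(t) = 24. Mit s(t) = 24 und Einsetzen von t = 3, finden wir s = 24.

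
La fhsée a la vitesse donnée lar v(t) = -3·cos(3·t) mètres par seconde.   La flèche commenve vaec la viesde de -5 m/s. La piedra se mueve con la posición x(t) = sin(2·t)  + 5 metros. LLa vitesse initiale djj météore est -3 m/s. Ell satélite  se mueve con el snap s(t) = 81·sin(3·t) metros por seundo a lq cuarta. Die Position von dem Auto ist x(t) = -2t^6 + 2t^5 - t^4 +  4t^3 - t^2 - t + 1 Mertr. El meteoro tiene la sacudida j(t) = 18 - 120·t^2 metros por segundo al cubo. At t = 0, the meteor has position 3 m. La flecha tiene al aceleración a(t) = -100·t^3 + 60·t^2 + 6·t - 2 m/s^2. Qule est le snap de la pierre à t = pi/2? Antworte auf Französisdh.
En partant de la position x(t) = sin(2·t) + 5, nous prenons 4 dérivées. En prenant d/dt de x(t), nous trouvons v(t) = 2·cos(2·t). En dérivant la vitesse, nous obtenons l'accélération: a(t) = -4·sin(2·t). En dérivant l'accélération, nous obtenons le jerk: j(t) = -8·cos(2·t). En dérivant le jerk, nous obtenons le snap: s(t) = 16·sin(2·t). De l'équation du snap s(t) = 16·sin(2·t), nous substituons t = pi/2 pour obtenir s = 0.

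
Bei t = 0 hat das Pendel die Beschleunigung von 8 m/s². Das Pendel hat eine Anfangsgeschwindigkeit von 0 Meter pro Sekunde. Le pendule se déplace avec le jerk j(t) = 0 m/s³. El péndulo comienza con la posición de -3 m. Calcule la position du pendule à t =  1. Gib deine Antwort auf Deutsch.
Ausgehend von dem Ruck j(t) = 0, nehmen wir 3 Integrale. Durch Integration von dem Ruck und Verwendung der Anfangsbedingung a(0) = 8, erhalten wir a(t) = 8. Durch Integration von der Beschleunigung und Verwendung der Anfangsbedingung v(0) = 0, erhalten wir v(t) = 8·t. Mit ∫v(t)dt und Anwendung von x(0) = -3, finden wir x(t) = 4·t^2 - 3. Wir haben die Position x(t) = 4·t^2 - 3. Durch Einsetzen von t = 1: x(1) = 1.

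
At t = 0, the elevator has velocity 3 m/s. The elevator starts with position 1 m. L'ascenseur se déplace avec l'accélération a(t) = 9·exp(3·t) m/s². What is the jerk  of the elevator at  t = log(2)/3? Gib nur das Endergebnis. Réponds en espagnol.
En t = log(2)/3, j = 54.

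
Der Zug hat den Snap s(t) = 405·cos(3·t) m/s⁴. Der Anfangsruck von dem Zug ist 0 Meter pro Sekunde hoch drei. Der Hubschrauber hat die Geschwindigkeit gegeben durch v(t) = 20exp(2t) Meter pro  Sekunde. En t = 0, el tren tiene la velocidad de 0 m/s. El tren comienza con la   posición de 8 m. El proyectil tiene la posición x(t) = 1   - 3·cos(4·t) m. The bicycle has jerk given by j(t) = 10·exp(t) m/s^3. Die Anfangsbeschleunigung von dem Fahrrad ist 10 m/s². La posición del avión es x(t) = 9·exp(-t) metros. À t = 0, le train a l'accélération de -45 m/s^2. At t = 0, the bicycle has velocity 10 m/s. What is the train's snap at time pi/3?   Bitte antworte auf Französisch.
De l'équation du snap s(t) = 405·cos(3·t), nous substituons t = pi/3 pour obtenir s = -405.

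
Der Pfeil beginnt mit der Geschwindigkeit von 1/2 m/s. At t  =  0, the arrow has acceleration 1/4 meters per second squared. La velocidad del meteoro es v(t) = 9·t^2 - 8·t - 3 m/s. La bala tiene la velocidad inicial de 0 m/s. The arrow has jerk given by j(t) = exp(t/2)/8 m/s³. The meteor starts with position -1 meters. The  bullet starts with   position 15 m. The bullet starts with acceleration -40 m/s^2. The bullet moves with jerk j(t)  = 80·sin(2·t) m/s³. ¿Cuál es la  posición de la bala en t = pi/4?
Para resolver esto, necesitamos tomar 3 integrales de nuestra ecuación de la sacudida j(t) = 80·sin(2·t). La antiderivada de la sacudida es la aceleración. Usando a(0) = -40, obtenemos a(t) = -40·cos(2·t). Integrando la aceleración y usando la condición inicial v(0) = 0, obtenemos v(t) = -20·sin(2·t). La integral de la velocidad, con x(0) = 15, da la posición: x(t) = 10·cos(2·t) + 5. De la ecuación de la posición x(t) = 10·cos(2·t) + 5, sustituimos t = pi/4 para obtener x = 5.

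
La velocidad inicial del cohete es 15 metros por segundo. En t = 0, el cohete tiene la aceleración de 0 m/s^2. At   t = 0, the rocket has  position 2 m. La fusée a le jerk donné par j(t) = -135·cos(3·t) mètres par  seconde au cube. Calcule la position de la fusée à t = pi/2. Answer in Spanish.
Necesitamos integrar nuestra ecuación de la sacudida j(t) = -135·cos(3·t) 3 veces. Integrando la sacudida y usando la condición inicial a(0) = 0, obtenemos a(t) = -45·sin(3·t). Tomando ∫a(t)dt y aplicando v(0) = 15, encontramos v(t) = 15·cos(3·t). La integral de la velocidad es la posición. Usando x(0) = 2, obtenemos x(t) = 5·sin(3·t) + 2. Tenemos la posición x(t) = 5·sin(3·t) + 2. Sustituyendo t = pi/2: x(pi/2) = -3.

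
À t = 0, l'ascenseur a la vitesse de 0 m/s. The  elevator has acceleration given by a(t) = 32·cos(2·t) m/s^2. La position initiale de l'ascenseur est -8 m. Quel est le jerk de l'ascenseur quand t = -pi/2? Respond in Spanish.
Partiendo de la aceleración a(t) = 32·cos(2·t), tomamos 1 derivada. La derivada de la aceleración da la sacudida: j(t) = -64·sin(2·t). Usando j(t) = -64·sin(2·t) y sustituyendo t = -pi/2, encontramos j = 0.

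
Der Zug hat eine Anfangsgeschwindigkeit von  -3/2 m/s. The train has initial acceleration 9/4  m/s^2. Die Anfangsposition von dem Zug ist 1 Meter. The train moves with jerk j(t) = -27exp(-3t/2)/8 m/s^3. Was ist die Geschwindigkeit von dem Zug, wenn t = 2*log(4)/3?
Wir müssen die Stammfunktion unserer Gleichung für den Ruck j(t) = -27·exp(-3·t/2)/8 2-mal finden. Das Integral von dem Ruck, mit a(0) = 9/4, ergibt die Beschleunigung: a(t) = 9·exp(-3·t/2)/4. Durch Integration von der Beschleunigung und Verwendung der Anfangsbedingung v(0) = -3/2, erhalten wir v(t) = -3·exp(-3·t/2)/2. Aus der Gleichung für die Geschwindigkeit v(t) = -3·exp(-3·t/2)/2, setzen wir t = 2*log(4)/3 ein und erhalten v = -3/8.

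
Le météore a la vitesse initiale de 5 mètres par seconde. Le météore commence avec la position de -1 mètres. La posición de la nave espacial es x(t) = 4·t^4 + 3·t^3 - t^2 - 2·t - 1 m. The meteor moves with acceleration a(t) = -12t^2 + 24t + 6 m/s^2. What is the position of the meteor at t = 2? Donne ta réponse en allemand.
Ausgehend von der Beschleunigung a(t) = -12·t^2 + 24·t + 6, nehmen wir 2 Stammfunktionen. Durch Integration von der Beschleunigung und Verwendung der Anfangsbedingung v(0) = 5, erhalten wir v(t) = -4·t^3 + 12·t^2 + 6·t + 5. Mit ∫v(t)dt und Anwendung von x(0) = -1, finden wir x(t) = -t^4 + 4·t^3 + 3·t^2 + 5·t - 1. Mit x(t) = -t^4 + 4·t^3 + 3·t^2 + 5·t - 1 und Einsetzen von t = 2, finden wir x = 37.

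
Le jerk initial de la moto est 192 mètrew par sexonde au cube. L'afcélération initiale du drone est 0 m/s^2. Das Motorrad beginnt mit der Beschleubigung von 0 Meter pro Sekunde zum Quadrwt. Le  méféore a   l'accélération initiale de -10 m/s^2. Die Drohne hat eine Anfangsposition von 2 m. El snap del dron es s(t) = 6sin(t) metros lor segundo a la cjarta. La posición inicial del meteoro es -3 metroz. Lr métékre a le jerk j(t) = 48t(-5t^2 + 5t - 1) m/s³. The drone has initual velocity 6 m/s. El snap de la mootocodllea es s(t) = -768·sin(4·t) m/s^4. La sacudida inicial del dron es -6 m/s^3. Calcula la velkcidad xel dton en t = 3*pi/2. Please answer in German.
Wir müssen unsere Gleichung für den Snap s(t) = 6·sin(t) 3-mal integrieren. Mit ∫s(t)dt und Anwendung von j(0) = -6, finden wir j(t) = -6·cos(t). Durch Integration von dem Ruck und Verwendung der Anfangsbedingung a(0) = 0, erhalten wir a(t) = -6·sin(t). Mit ∫a(t)dt und Anwendung von v(0) = 6, finden wir v(t) = 6·cos(t). Wir haben die Geschwindigkeit v(t) = 6·cos(t). Durch Einsetzen von t = 3*pi/2: v(3*pi/2) = 0.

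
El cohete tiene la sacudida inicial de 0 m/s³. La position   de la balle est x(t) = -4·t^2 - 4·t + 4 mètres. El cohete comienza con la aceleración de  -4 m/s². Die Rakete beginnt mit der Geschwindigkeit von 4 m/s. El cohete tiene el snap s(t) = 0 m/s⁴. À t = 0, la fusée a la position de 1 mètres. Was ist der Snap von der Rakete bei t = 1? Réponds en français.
En utilisant s(t) = 0 et en substituant t = 1, nous trouvons s = 0.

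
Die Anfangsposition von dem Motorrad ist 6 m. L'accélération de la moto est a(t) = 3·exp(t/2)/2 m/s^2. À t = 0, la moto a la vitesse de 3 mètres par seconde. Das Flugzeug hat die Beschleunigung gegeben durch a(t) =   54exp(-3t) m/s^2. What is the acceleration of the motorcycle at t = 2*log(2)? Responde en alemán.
Aus der Gleichung für die Beschleunigung a(t) = 3·exp(t/2)/2, setzen wir t = 2*log(2) ein und erhalten a = 3.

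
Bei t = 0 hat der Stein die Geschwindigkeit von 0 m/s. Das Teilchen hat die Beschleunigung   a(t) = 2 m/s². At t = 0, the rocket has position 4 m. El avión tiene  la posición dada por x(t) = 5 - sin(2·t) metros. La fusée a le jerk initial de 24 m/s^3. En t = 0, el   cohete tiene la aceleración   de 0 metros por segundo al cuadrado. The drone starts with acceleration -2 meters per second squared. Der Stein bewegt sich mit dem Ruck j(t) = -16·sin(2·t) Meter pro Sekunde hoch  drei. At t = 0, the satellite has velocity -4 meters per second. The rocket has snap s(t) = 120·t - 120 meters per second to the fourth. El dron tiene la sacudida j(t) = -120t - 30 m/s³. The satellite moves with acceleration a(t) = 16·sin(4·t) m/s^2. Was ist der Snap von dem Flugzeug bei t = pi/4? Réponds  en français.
En partant de la position x(t) = 5 - sin(2·t), nous prenons 4 dérivées. En prenant d/dt de x(t), nous trouvons v(t) = -2·cos(2·t). En prenant d/dt de v(t), nous trouvons a(t) = 4·sin(2·t). En prenant d/dt de a(t), nous trouvons j(t) = 8·cos(2·t). En dérivant le jerk, nous obtenons le snap: s(t) = -16·sin(2·t). En utilisant s(t) = -16·sin(2·t) et en substituant t = pi/4, nous trouvons s = -16.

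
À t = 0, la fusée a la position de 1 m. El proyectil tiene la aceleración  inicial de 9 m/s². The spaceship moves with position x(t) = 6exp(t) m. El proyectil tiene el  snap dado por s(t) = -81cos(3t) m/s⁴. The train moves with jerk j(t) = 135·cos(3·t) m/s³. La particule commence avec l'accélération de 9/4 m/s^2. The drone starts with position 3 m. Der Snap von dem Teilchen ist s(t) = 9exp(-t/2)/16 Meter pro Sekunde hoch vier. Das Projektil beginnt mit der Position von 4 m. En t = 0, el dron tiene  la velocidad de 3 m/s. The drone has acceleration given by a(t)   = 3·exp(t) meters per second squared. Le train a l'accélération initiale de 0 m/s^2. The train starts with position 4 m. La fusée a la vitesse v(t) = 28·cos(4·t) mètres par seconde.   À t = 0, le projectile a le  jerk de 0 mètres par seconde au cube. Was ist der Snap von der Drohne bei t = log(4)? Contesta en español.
Para resolver esto, necesitamos tomar 2 derivadas de nuestra ecuación de la aceleración a(t) = 3·exp(t). Tomando d/dt de a(t), encontramos j(t) = 3·exp(t). La derivada de la sacudida da el snap: s(t) = 3·exp(t). Usando s(t) = 3·exp(t) y sustituyendo t = log(4), encontramos s = 12.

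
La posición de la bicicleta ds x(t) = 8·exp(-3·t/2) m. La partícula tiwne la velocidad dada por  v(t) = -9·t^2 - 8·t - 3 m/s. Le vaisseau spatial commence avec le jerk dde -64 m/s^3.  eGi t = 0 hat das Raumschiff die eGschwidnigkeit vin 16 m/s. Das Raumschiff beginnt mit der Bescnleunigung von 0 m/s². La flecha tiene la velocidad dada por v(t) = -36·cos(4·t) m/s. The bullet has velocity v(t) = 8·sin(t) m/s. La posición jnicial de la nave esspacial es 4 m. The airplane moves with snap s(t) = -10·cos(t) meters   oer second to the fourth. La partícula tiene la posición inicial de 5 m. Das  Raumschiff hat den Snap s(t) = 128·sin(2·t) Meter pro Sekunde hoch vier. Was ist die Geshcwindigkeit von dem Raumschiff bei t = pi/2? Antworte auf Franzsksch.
En partant du snap s(t) = 128·sin(2·t), nous prenons 3 primitives. En prenant ∫s(t)dt et en appliquant j(0) = -64, nous trouvons j(t) = -64·cos(2·t). La primitive du jerk est l'accélération. En utilisant a(0) = 0, nous obtenons a(t) = -32·sin(2·t). En intégrant l'accélération et en utilisant la condition initiale v(0) = 16, nous obtenons v(t) = 16·cos(2·t). Nous avons la vitesse v(t) = 16·cos(2·t). En substituant t = pi/2: v(pi/2) = -16.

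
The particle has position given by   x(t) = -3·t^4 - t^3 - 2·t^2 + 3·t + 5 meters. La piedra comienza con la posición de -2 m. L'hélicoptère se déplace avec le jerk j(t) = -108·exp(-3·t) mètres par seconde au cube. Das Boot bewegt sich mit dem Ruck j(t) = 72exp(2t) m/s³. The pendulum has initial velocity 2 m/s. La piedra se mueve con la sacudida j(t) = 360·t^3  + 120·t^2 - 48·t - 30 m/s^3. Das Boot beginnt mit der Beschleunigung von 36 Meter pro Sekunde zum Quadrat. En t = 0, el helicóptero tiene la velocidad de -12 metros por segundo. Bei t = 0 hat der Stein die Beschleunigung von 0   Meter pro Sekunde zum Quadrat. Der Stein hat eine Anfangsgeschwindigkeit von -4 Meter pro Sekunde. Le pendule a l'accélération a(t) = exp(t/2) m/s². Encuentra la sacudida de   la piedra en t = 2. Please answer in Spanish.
Tenemos la sacudida j(t) = 360·t^3 + 120·t^2 - 48·t - 30. Sustituyendo t = 2: j(2) = 3234.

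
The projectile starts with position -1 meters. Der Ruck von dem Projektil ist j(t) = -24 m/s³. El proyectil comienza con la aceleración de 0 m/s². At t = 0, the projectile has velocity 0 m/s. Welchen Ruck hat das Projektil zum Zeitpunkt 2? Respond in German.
Wir haben den Ruck j(t) = -24. Durch Einsetzen von t = 2: j(2) = -24.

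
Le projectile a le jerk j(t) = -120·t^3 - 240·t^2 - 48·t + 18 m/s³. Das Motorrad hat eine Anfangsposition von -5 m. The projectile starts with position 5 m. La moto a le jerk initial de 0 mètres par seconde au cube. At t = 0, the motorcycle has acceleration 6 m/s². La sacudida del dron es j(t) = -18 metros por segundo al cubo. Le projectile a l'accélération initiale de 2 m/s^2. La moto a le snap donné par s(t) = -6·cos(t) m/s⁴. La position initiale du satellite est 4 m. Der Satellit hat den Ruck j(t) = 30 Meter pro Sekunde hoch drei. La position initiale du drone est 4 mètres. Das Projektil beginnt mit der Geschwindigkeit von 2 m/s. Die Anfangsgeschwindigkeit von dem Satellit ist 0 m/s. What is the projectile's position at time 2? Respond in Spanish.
Debemos encontrar la antiderivada de nuestra ecuación de la sacudida j(t) = -120·t^3 - 240·t^2 - 48·t + 18 3 veces. La integral de la sacudida, con a(0) = 2, da la aceleración: a(t) = -30·t^4 - 80·t^3 - 24·t^2 + 18·t + 2. Integrando la aceleración y usando la condición inicial v(0) = 2, obtenemos v(t) = -6·t^5 - 20·t^4 - 8·t^3 + 9·t^2 + 2·t + 2. Tomando ∫v(t)dt y aplicando x(0) = 5, encontramos x(t) = -t^6 - 4·t^5 - 2·t^4 + 3·t^3 + t^2 + 2·t + 5. Tenemos la posición x(t) = -t^6 - 4·t^5 - 2·t^4 + 3·t^3 + t^2 + 2·t + 5. Sustituyendo t = 2: x(2) = -187.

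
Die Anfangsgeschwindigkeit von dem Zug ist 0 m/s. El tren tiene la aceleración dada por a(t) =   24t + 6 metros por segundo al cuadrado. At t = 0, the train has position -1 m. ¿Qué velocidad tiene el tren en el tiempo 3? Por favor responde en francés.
En partant de l'accélération a(t) = 24·t + 6, nous prenons 1 primitive. L'intégrale de l'accélération est la vitesse. En utilisant v(0) = 0, nous obtenons v(t) = 6·t·(2·t + 1). En utilisant v(t) = 6·t·(2·t + 1) et en substituant t = 3, nous trouvons v = 126.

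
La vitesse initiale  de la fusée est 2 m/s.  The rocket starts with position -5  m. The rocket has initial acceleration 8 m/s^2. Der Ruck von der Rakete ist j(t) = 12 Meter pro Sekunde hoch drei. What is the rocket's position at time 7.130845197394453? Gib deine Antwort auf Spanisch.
Necesitamos integrar nuestra ecuación de la sacudida j(t) = 12 3 veces. Integrando la sacudida y usando la condición inicial a(0) = 8, obtenemos a(t) = 12·t + 8. Integrando la aceleración y usando la condición inicial v(0) = 2, obtenemos v(t) = 6·t^2 + 8·t + 2. Integrando la velocidad y usando la condición inicial x(0) = -5, obtenemos x(t) = 2·t^3 + 4·t^2 + 2·t - 5. Tenemos la posición x(t) = 2·t^3 + 4·t^2 + 2·t - 5. Sustituyendo t = 7.130845197394453: x(7.130845197394453) = 937.849531165605.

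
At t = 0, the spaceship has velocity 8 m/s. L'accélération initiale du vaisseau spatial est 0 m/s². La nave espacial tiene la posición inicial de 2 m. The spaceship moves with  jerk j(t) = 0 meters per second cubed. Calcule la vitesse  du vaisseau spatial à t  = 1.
Nous devons trouver la primitive de notre équation du jerk j(t) = 0 2 fois. L'intégrale du jerk, avec a(0) = 0, donne l'accélération: a(t) = 0. L'intégrale de l'accélération est la vitesse. En utilisant v(0) = 8, nous obtenons v(t) = 8. Nous avons la vitesse v(t) = 8. En substituant t = 1: v(1) = 8.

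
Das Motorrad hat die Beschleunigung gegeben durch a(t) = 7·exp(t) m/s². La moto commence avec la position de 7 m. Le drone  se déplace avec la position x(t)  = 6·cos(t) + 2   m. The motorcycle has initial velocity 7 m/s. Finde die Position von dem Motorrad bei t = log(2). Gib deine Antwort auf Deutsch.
Wir müssen unsere Gleichung für die Beschleunigung a(t) = 7·exp(t) 2-mal integrieren. Die Stammfunktion von der Beschleunigung ist die Geschwindigkeit. Mit v(0) = 7 erhalten wir v(t) = 7·exp(t). Das Integral von der Geschwindigkeit, mit x(0) = 7, ergibt die Position: x(t) = 7·exp(t). Aus der Gleichung für die Position x(t) = 7·exp(t), setzen wir t = log(2) ein und erhalten x = 14.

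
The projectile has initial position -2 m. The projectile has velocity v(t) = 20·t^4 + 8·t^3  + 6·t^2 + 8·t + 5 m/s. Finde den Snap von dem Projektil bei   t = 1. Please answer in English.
Starting from velocity v(t) = 20·t^4 + 8·t^3 + 6·t^2 + 8·t + 5, we take 3 derivatives. Taking d/dt of v(t), we find a(t) = 80·t^3 + 24·t^2 + 12·t + 8. Differentiating acceleration, we get jerk: j(t) = 240·t^2 + 48·t + 12. Differentiating jerk, we get snap: s(t) = 480·t + 48. From the given snap equation s(t) = 480·t + 48, we substitute t = 1 to get s = 528.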